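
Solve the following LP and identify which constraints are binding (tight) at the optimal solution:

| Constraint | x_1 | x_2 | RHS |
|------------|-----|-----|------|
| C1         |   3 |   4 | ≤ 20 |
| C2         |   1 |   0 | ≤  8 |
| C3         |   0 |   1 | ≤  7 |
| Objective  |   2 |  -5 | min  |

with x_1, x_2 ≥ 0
Optimal: x_1 = 0, x_2 = 5
Slack at optimum:
  C1: slack = 0 (binding)
  C2: slack = 8
  C3: slack = 2
  x_1 ≥ 0: x_1 = 0 (binding)
  x_2 ≥ 0: x_2 = 5
Binding constraints: C1, x_1 ≥ 0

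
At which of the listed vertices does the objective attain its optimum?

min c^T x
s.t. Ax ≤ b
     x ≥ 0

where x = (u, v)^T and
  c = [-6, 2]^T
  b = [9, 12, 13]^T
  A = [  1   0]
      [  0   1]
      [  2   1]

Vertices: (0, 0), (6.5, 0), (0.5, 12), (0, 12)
Evaluating z = -6u + 2v at each vertex:
  (0, 0): z = 0
  (6.5, 0): z = -39
  (0.5, 12): z = 21
  (0, 12): z = 24

The smallest value is z = -39, attained at (6.5, 0).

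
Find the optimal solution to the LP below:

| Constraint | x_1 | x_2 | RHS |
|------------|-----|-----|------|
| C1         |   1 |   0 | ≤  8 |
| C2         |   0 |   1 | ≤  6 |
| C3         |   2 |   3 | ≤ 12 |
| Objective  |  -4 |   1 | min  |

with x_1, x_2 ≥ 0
x_1 = 6, x_2 = 0, z = -24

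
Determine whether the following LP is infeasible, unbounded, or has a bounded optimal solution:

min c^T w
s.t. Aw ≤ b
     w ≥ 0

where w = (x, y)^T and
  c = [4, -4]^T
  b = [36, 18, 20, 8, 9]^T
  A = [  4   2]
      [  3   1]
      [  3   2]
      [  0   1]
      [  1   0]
The point (0, 8) satisfies every constraint, so the LP is feasible; the constraints give x ≤ 9 and y ≤ 8, which with x, y ≥ 0 keep the feasible region inside a bounded box. A feasible, bounded LP attains a finite optimum at a vertex.

Evaluating z = 4x - 4y at each vertex:
  (0, 0): z = 0
  (6, 0): z = 24
  (5.333, 2): z = 13.33
  (1.333, 8): z = -26.67
  (0, 8): z = -32

Feasible with finite optimum z* = -32 at (0, 8).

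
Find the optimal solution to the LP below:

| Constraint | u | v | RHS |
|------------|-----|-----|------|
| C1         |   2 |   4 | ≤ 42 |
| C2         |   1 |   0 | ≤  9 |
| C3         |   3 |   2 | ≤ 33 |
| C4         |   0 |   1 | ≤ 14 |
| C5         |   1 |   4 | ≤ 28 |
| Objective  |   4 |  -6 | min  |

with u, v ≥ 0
Each vertex is the intersection of two constraint boundaries that also satisfies all remaining constraints:
  u = 0 and v = 0 → (0, 0)
  u = 9 and v = 0 → (9, 0)
  u = 9 and 3u + 2v = 33 → (9, 3)
  3u + 2v = 33 and u + 4v = 28 → (7.6, 5.1)
  u + 4v = 28 and u = 0 → (0, 7)

Evaluating z = 4u - 6v at each vertex:
  (0, 0): z = 0
  (9, 0): z = 36
  (9, 3): z = 18
  (7.6, 5.1): z = -0.2
  (0, 7): z = -42

The minimum is at (0, 7) with z = -42.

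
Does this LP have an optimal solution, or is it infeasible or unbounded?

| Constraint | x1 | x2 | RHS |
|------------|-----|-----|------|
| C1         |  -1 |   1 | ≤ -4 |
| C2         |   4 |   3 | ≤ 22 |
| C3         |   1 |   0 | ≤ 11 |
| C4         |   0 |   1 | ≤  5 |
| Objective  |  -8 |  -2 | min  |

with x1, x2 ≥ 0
The point (5.5, 0) satisfies every constraint, so the LP is feasible; the constraints give x1 ≤ 11 and x2 ≤ 5, which with x1, x2 ≥ 0 keep the feasible region inside a bounded box. A feasible, bounded LP attains a finite optimum at a vertex.

Evaluating z = -8x1 - 2x2 at each vertex:
  (4, 0): z = -32
  (5.5, 0): z = -44
  (4.857, 0.8571): z = -40.57

Feasible with finite optimum z* = -44 at (5.5, 0).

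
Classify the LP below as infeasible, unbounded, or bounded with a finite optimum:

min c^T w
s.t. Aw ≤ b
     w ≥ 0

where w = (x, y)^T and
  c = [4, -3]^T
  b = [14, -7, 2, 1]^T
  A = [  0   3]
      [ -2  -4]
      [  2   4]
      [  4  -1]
One constraint requires 2x + 4y ≤ 2, while the constraint -2x - 4y ≤ -7 is equivalent to 2x + 4y ≥ 7. Together they would need 7 ≤ 2x + 4y ≤ 2, which is impossible since 7 > 2. No point satisfies all constraints.

Infeasible: no point satisfies all constraints simultaneously.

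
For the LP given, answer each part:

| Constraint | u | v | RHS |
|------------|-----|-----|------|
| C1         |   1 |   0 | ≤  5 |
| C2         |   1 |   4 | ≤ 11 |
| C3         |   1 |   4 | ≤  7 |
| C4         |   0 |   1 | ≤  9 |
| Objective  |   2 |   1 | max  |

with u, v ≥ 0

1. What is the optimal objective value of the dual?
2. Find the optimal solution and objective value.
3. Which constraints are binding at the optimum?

1. 10.5 (by strong duality, equal to the primal optimum)
2. u = 5, v = 0.5, z = 10.5
3. C1, C3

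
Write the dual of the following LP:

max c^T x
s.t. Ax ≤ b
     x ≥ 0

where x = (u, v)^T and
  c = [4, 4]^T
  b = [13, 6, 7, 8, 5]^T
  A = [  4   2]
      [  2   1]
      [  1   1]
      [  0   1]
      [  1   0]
Minimize: z = 13y1 + 6y2 + 7y3 + 8y4 + 5y5

Subject to:
  C1: -4y1 - 2y2 - y3 - y5 ≤ -4
  C2: -2y1 - y2 - y3 - y4 ≤ -4
  y1, y2, y3, y4, y5 ≥ 0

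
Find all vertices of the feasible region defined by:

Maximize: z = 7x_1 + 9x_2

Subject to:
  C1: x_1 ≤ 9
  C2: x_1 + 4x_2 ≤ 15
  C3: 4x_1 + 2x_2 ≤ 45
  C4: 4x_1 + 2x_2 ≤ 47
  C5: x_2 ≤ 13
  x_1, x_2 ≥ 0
Each vertex is the intersection of two constraint boundaries that also satisfies all remaining constraints:
  x_1 = 0 and x_2 = 0 → (0, 0)
  x_1 = 9 and x_2 = 0 → (9, 0)
  x_1 = 9 and x_1 + 4x_2 = 15 → (9, 1.5)
  x_1 + 4x_2 = 15 and x_1 = 0 → (0, 3.75)

Vertices: (0, 0), (9, 0), (9, 1.5), (0, 3.75)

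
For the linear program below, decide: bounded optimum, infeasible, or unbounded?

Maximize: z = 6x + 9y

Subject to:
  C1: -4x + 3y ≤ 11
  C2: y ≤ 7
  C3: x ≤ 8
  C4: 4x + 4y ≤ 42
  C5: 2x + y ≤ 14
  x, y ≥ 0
The point (3.5, 7) satisfies every constraint, so the LP is feasible; the constraints give x ≤ 8 and y ≤ 7, which with x, y ≥ 0 keep the feasible region inside a bounded box. A feasible, bounded LP attains a finite optimum at a vertex.

Evaluating z = 6x + 9y at each vertex:
  (0, 0): z = 0
  (7, 0): z = 42
  (3.5, 7): z = 84
  (2.5, 7): z = 78
  (0, 3.667): z = 33

Bounded optimum: z* = 84 at (3.5, 7).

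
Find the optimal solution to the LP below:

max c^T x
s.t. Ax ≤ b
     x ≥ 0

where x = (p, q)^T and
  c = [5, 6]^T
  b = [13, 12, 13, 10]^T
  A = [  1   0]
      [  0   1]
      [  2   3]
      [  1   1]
p = 6.5, q = 0, z = 32.5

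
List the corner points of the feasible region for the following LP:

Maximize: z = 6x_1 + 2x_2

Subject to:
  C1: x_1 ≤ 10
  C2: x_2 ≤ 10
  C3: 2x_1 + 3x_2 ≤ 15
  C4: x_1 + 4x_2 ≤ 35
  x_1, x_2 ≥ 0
Each vertex is the intersection of two constraint boundaries that also satisfies all remaining constraints:
  x_1 = 0 and x_2 = 0 → (0, 0)
  2x_1 + 3x_2 = 15 and x_2 = 0 → (7.5, 0)
  2x_1 + 3x_2 = 15 and x_1 = 0 → (0, 5)

Vertices: (0, 0), (7.5, 0), (0, 5)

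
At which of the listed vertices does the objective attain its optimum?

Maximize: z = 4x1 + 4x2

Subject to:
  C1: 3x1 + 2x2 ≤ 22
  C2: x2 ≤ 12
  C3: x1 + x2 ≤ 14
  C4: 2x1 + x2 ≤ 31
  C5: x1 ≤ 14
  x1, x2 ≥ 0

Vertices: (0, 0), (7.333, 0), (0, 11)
Evaluating z = 4x1 + 4x2 at each vertex:
  (0, 0): z = 0
  (7.333, 0): z = 29.33
  (0, 11): z = 44

The largest value is z = 44, attained at (0, 11).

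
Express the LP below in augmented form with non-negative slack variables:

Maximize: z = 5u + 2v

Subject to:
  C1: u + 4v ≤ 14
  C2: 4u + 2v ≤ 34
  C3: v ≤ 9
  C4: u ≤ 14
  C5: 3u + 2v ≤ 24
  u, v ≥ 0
max z = 5u + 2v

s.t.
  u + 4v + s1 = 14
  4u + 2v + s2 = 34
  v + s3 = 9
  u + s4 = 14
  3u + 2v + s5 = 24
  u, v, s1, s2, s3, s4, s5 ≥ 0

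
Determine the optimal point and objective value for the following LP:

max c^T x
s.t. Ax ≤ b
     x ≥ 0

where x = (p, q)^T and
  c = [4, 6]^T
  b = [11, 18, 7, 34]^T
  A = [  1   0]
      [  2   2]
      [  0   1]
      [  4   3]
p = 2, q = 7, z = 50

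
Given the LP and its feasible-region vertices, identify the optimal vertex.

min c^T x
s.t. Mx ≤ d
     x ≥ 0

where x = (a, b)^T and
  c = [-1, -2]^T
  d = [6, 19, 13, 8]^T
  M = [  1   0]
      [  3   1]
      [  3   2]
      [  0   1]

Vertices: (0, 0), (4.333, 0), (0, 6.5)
(0, 6.5) with z = -13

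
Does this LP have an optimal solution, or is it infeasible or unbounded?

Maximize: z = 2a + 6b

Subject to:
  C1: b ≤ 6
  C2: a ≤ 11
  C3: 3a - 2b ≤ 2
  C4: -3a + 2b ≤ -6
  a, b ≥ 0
C3 requires 3a - 2b ≤ 2, while C4 (-3a + 2b ≤ -6) is equivalent to 3a - 2b ≥ 6. Together they would need 6 ≤ 3a - 2b ≤ 2, which is impossible since 6 > 2. No point satisfies all constraints.

Infeasible — the constraint set is empty.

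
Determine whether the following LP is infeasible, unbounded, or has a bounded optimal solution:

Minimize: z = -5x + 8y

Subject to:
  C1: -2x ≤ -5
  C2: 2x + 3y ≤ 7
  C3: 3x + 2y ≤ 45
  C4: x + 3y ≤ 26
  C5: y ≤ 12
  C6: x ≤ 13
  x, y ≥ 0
The point (3.5, 0) satisfies every constraint, so the LP is feasible; the constraints give x ≤ 13 and y ≤ 12, which with x, y ≥ 0 keep the feasible region inside a bounded box. A feasible, bounded LP attains a finite optimum at a vertex.

The LP has an optimal solution: (3.5, 0) with z = -17.5.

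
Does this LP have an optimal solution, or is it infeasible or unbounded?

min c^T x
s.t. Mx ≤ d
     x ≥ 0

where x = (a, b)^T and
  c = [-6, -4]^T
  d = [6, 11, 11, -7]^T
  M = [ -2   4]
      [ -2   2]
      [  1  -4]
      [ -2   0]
Feasible point: (4, 0) satisfies every constraint, so the LP is feasible.
Direction d = (2, 1): for each constraint row a, a·d ≤ 0 —
  (-2)(2) + (4)(1) = 0 ≤ 0
  (-2)(2) + (2)(1) = -2 ≤ 0
  (1)(2) + (-4)(1) = -2 ≤ 0
  (-2)(2) + (0)(1) = -4 ≤ 0
and d ≥ 0, so (4, 0) + t·d stays feasible for every t ≥ 0. Along this ray z = -6a - 4b changes by -16 per unit t, so z → −∞.

The LP is unbounded; z can be made arbitrarily small.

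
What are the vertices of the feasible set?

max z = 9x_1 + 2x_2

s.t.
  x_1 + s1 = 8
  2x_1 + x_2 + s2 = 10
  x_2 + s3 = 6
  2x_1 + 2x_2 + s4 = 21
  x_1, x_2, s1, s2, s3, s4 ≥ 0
Each vertex is the intersection of two constraint boundaries that also satisfies all remaining constraints:
  x_1 = 0 and x_2 = 0 → (0, 0)
  2x_1 + x_2 = 10 and x_2 = 0 → (5, 0)
  2x_1 + x_2 = 10 and x_2 = 6 → (2, 6)
  x_2 = 6 and x_1 = 0 → (0, 6)

Vertices: (0, 0), (5, 0), (2, 6), (0, 6)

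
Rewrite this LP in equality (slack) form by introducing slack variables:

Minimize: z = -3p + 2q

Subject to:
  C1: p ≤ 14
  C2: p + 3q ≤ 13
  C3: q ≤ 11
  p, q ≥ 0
min z = -3p + 2q

s.t.
  p + s1 = 14
  p + 3q + s2 = 13
  q + s3 = 11
  p, q, s1, s2, s3 ≥ 0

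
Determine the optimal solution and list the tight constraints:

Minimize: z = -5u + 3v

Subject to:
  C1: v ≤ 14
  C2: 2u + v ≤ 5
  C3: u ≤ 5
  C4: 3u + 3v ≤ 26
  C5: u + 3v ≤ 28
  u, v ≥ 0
Optimal: u = 2.5, v = 0
Slack at optimum:
  C1: slack = 14
  C2: slack = 0 (binding)
  C3: slack = 2.5
  C4: slack = 18.5
  C5: slack = 25.5
  u ≥ 0: u = 2.5
  v ≥ 0: v = 0 (binding)
Binding constraints: C2, v ≥ 0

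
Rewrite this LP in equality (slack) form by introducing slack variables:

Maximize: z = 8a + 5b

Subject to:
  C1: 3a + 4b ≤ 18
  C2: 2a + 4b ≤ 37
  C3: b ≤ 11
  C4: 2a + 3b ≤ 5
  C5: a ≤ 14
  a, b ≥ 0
max z = 8a + 5b

s.t.
  3a + 4b + s1 = 18
  2a + 4b + s2 = 37
  b + s3 = 11
  2a + 3b + s4 = 5
  a + s5 = 14
  a, b, s1, s2, s3, s4, s5 ≥ 0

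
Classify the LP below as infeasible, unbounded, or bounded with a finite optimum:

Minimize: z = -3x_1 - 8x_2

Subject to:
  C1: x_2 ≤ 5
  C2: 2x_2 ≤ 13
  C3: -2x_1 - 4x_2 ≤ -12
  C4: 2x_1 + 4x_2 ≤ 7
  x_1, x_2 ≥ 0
C4 requires 2x_1 + 4x_2 ≤ 7, while C3 (-2x_1 - 4x_2 ≤ -12) is equivalent to 2x_1 + 4x_2 ≥ 12. Together they would need 12 ≤ 2x_1 + 4x_2 ≤ 7, which is impossible since 12 > 7. No point satisfies all constraints.

The feasible region is empty; the LP is infeasible.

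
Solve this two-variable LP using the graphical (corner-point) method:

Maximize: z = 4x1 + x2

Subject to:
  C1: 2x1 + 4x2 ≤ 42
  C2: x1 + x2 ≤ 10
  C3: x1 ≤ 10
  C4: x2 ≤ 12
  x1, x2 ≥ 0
x1 = 10, x2 = 0, z = 40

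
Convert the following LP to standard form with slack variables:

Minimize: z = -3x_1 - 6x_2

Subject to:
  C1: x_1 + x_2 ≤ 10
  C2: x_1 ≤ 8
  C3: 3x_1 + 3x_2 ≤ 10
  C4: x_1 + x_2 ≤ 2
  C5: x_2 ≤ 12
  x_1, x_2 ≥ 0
min z = -3x_1 - 6x_2

s.t.
  x_1 + x_2 + s1 = 10
  x_1 + s2 = 8
  3x_1 + 3x_2 + s3 = 10
  x_1 + x_2 + s4 = 2
  x_2 + s5 = 12
  x_1, x_2, s1, s2, s3, s4, s5 ≥ 0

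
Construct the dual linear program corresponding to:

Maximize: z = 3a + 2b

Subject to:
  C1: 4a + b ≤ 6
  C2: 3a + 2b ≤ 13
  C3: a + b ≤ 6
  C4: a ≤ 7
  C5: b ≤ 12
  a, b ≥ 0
Minimize: z = 6y1 + 13y2 + 6y3 + 7y4 + 12y5

Subject to:
  C1: -4y1 - 3y2 - y3 - y4 ≤ -3
  C2: -y1 - 2y2 - y3 - y5 ≤ -2
  y1, y2, y3, y4, y5 ≥ 0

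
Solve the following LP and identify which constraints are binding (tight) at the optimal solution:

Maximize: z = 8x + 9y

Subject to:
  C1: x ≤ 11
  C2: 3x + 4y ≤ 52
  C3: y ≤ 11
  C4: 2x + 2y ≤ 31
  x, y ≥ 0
Optimal: x = 10, y = 5.5
Slack at optimum:
  C1: slack = 1
  C2: slack = 0 (binding)
  C3: slack = 5.5
  C4: slack = 0 (binding)
  x ≥ 0: x = 10
  y ≥ 0: y = 5.5
Binding constraints: C2, C4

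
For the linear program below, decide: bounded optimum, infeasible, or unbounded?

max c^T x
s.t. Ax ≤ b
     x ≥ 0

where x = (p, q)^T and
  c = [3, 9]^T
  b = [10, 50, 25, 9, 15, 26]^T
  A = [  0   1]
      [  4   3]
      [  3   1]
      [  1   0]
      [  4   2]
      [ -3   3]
The point (0, 7.5) satisfies every constraint, so the LP is feasible; the constraints give p ≤ 9 and q ≤ 10, which with p, q ≥ 0 keep the feasible region inside a bounded box. A feasible, bounded LP attains a finite optimum at a vertex.

The LP has an optimal solution: (0, 7.5) with z = 67.5.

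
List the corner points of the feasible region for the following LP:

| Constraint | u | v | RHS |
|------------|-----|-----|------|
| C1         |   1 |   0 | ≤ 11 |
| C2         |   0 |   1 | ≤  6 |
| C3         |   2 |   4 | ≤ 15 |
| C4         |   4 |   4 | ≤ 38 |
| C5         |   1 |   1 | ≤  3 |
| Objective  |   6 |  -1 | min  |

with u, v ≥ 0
Each vertex is the intersection of two constraint boundaries that also satisfies all remaining constraints:
  u = 0 and v = 0 → (0, 0)
  u + v = 3 and v = 0 → (3, 0)
  u + v = 3 and u = 0 → (0, 3)

Vertices: (0, 0), (3, 0), (0, 3)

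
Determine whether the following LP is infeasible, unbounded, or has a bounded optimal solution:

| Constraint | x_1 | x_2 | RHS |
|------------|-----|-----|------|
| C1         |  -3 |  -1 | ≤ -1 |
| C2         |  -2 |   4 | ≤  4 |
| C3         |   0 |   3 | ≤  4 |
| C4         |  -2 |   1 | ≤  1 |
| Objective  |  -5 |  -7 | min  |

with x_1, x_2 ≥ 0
Feasible point: (0, 1) satisfies every constraint, so the LP is feasible.
Direction d = (1, 0): for each constraint row a, a·d ≤ 0 —
  (-3)(1) + (-1)(0) = -3 ≤ 0
  (-2)(1) + (4)(0) = -2 ≤ 0
  (0)(1) + (3)(0) = 0 ≤ 0
  (-2)(1) + (1)(0) = -2 ≤ 0
and d ≥ 0, so (0, 1) + t·d stays feasible for every t ≥ 0. Along this ray z = -5x_1 - 7x_2 changes by -5 per unit t, so z → −∞.

The LP is unbounded; z can be made arbitrarily small.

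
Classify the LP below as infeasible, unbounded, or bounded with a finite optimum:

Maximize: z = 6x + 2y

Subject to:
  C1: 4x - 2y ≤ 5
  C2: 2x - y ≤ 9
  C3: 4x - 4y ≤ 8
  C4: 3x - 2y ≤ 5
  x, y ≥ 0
Feasible point: (0, 0) satisfies every constraint, so the LP is feasible.
Direction d = (0, 1): for each constraint row a, a·d ≤ 0 —
  (4)(0) + (-2)(1) = -2 ≤ 0
  (2)(0) + (-1)(1) = -1 ≤ 0
  (4)(0) + (-4)(1) = -4 ≤ 0
  (3)(0) + (-2)(1) = -2 ≤ 0
and d ≥ 0, so (0, 0) + t·d stays feasible for every t ≥ 0. Along this ray z = 6x + 2y changes by 2 per unit t, so z → +∞.

The LP is unbounded; z can be made arbitrarily large.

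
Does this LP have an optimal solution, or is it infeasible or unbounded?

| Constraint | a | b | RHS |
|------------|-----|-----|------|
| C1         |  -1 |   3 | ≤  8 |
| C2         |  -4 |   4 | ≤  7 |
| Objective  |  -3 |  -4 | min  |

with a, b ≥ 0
Feasible point: (0, 0) satisfies every constraint, so the LP is feasible.
Direction d = (1, 0): for each constraint row a, a·d ≤ 0 —
  (-1)(1) + (3)(0) = -1 ≤ 0
  (-4)(1) + (4)(0) = -4 ≤ 0
and d ≥ 0, so (0, 0) + t·d stays feasible for every t ≥ 0. Along this ray z = -3a - 4b changes by -3 per unit t, so z → −∞.

Unbounded — the objective can decrease without bound over the feasible region.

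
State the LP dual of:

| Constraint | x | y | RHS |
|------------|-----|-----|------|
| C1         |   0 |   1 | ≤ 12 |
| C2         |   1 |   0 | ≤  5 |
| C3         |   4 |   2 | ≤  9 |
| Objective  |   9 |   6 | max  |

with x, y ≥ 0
Minimize: z = 12y1 + 5y2 + 9y3

Subject to:
  C1: -y2 - 4y3 ≤ -9
  C2: -y1 - 2y3 ≤ -6
  y1, y2, y3 ≥ 0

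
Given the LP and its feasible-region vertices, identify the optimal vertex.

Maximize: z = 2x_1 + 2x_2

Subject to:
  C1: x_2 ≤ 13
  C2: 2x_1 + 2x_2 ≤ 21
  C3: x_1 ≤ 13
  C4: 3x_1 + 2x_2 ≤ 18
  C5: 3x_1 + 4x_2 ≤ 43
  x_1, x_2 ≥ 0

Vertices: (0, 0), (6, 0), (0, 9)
Evaluating z = 2x_1 + 2x_2 at each vertex:
  (0, 0): z = 0
  (6, 0): z = 12
  (0, 9): z = 18

The largest value is z = 18, attained at (0, 9).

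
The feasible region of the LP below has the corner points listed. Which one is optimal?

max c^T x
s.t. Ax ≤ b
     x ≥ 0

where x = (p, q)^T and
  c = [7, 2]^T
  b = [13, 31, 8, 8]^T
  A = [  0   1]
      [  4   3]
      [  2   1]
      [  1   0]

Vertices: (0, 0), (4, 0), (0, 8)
Evaluating z = 7p + 2q at each vertex:
  (0, 0): z = 0
  (4, 0): z = 28
  (0, 8): z = 16

The largest value is z = 28, attained at (4, 0).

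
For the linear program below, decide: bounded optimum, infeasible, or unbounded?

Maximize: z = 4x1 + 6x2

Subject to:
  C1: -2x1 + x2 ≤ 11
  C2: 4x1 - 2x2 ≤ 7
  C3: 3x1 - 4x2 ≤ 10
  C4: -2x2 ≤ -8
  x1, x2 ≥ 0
Feasible point: (0, 4) satisfies every constraint, so the LP is feasible.
Direction d = (1, 2): for each constraint row a, a·d ≤ 0 —
  (-2)(1) + (1)(2) = 0 ≤ 0
  (4)(1) + (-2)(2) = 0 ≤ 0
  (3)(1) + (-4)(2) = -5 ≤ 0
  (0)(1) + (-2)(2) = -4 ≤ 0
and d ≥ 0, so (0, 4) + t·d stays feasible for every t ≥ 0. Along this ray z = 4x1 + 6x2 changes by 16 per unit t, so z → +∞.

Unbounded: there is a feasible ray along which z → +∞.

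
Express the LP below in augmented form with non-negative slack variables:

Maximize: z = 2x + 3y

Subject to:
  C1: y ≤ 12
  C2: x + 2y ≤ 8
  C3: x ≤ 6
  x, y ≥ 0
max z = 2x + 3y

s.t.
  y + s1 = 12
  x + 2y + s2 = 8
  x + s3 = 6
  x, y, s1, s2, s3 ≥ 0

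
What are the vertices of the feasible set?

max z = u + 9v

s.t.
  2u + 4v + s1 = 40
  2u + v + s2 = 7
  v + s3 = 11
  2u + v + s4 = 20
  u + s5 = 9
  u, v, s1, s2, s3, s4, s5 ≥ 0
Each vertex is the intersection of two constraint boundaries that also satisfies all remaining constraints:
  u = 0 and v = 0 → (0, 0)
  2u + v = 7 and v = 0 → (3.5, 0)
  2u + v = 7 and u = 0 → (0, 7)

Vertices: (0, 0), (3.5, 0), (0, 7)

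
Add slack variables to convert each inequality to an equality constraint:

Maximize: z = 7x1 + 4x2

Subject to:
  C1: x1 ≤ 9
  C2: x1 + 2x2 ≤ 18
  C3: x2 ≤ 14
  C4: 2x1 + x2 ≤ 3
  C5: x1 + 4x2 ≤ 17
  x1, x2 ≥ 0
max z = 7x1 + 4x2

s.t.
  x1 + s1 = 9
  x1 + 2x2 + s2 = 18
  x2 + s3 = 14
  2x1 + x2 + s4 = 3
  x1 + 4x2 + s5 = 17
  x1, x2, s1, s2, s3, s4, s5 ≥ 0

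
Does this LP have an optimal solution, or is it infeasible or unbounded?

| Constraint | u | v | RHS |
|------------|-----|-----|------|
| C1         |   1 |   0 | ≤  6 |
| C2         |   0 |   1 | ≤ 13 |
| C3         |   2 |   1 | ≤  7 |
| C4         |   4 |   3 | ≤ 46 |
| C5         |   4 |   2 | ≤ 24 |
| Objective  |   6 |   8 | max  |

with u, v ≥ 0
The point (0, 7) satisfies every constraint, so the LP is feasible; the constraints give u ≤ 6 and v ≤ 13, which with u, v ≥ 0 keep the feasible region inside a bounded box. A feasible, bounded LP attains a finite optimum at a vertex.

The LP has an optimal solution: (0, 7) with z = 56.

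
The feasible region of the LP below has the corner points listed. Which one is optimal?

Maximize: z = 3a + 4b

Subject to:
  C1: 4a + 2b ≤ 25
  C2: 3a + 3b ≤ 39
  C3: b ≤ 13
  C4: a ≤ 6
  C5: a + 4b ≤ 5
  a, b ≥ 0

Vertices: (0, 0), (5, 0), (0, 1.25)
Evaluating z = 3a + 4b at each vertex:
  (0, 0): z = 0
  (5, 0): z = 15
  (0, 1.25): z = 5

The largest value is z = 15, attained at (5, 0).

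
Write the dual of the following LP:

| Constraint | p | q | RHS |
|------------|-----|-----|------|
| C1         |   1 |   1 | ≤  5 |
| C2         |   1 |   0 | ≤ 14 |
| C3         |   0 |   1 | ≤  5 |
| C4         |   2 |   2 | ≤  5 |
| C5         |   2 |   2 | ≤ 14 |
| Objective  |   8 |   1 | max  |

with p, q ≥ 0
Minimize: z = 5y1 + 14y2 + 5y3 + 5y4 + 14y5

Subject to:
  C1: -y1 - y2 - 2y4 - 2y5 ≤ -8
  C2: -y1 - y3 - 2y4 - 2y5 ≤ -1
  y1, y2, y3, y4, y5 ≥ 0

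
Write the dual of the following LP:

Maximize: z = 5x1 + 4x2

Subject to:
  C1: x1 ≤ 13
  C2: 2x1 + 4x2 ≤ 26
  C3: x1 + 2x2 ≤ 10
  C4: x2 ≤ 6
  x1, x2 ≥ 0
Minimize: z = 13y1 + 26y2 + 10y3 + 6y4

Subject to:
  C1: -y1 - 2y2 - y3 ≤ -5
  C2: -4y2 - 2y3 - y4 ≤ -4
  y1, y2, y3, y4 ≥ 0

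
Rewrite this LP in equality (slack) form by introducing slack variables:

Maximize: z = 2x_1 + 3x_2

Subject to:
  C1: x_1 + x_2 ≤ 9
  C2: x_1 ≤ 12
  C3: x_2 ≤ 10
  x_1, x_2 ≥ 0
max z = 2x_1 + 3x_2

s.t.
  x_1 + x_2 + s1 = 9
  x_1 + s2 = 12
  x_2 + s3 = 10
  x_1, x_2, s1, s2, s3 ≥ 0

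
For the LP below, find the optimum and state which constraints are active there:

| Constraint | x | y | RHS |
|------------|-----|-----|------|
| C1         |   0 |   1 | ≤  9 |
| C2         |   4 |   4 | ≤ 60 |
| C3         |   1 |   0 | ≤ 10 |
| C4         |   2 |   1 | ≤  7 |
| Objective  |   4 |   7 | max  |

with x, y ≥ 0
Optimal: x = 0, y = 7
Binding: C4, x ≥ 0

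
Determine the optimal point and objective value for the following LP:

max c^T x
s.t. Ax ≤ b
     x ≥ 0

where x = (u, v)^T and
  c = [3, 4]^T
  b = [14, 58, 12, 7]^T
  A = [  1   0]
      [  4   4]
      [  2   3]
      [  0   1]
u = 6, v = 0, z = 18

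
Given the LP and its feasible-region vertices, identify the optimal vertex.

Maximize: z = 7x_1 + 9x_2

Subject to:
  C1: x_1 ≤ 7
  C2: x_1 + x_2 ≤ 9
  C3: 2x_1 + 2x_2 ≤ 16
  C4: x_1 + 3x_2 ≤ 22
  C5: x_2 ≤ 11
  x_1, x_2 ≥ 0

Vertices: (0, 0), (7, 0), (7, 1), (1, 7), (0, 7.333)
(1, 7) with z = 70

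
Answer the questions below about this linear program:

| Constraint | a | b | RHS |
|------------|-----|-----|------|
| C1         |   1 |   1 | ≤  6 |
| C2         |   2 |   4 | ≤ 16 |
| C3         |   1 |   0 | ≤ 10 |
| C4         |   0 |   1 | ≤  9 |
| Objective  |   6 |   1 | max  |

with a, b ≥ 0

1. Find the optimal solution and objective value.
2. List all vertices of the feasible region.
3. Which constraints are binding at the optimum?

1. a = 6, b = 0, z = 36
2. (0, 0), (6, 0), (4, 2), (0, 4)
3. C1, b ≥ 0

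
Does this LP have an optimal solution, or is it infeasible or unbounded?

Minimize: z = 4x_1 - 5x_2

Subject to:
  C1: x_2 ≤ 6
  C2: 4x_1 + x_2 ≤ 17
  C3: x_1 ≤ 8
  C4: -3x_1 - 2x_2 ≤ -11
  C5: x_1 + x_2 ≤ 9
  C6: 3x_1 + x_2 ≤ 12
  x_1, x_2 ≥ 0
The point (0, 6) satisfies every constraint, so the LP is feasible; the constraints give x_1 ≤ 8 and x_2 ≤ 6, which with x_1, x_2 ≥ 0 keep the feasible region inside a bounded box. A feasible, bounded LP attains a finite optimum at a vertex.

Evaluating z = 4x_1 - 5x_2 at each vertex:
  (3.667, 0): z = 14.67
  (4, 0): z = 16
  (2, 6): z = -22
  (0, 6): z = -30
  (0, 5.5): z = -27.5

Bounded optimum: z* = -30 at (0, 6).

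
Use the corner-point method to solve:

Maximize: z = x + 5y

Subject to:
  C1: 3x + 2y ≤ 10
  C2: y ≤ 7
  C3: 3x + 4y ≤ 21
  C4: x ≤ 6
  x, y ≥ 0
Each vertex is the intersection of two constraint boundaries that also satisfies all remaining constraints:
  x = 0 and y = 0 → (0, 0)
  3x + 2y = 10 and y = 0 → (3.333, 0)
  3x + 2y = 10 and x = 0 → (0, 5)

Evaluating z = x + 5y at each vertex:
  (0, 0): z = 0
  (3.333, 0): z = 3.333
  (0, 5): z = 25

The maximum is at (0, 5) with z = 25.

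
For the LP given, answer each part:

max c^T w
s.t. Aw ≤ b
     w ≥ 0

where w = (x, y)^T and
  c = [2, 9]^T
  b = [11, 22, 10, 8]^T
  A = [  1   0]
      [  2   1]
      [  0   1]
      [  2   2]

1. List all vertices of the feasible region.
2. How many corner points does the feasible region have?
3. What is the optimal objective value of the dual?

1. (0, 0), (4, 0), (0, 4)
2. 3
3. 36 (by strong duality, equal to the primal optimum)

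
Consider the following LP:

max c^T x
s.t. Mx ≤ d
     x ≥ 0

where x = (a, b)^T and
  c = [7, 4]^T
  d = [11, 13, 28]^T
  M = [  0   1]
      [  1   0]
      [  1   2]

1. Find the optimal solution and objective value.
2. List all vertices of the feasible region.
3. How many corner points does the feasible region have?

1. a = 13, b = 7.5, z = 121
2. (0, 0), (13, 0), (13, 7.5), (6, 11), (0, 11)
3. 5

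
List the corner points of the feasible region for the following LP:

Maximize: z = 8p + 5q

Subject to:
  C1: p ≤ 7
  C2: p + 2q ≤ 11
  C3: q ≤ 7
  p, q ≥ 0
Each vertex is the intersection of two constraint boundaries that also satisfies all remaining constraints:
  p = 0 and q = 0 → (0, 0)
  p = 7 and q = 0 → (7, 0)
  p = 7 and p + 2q = 11 → (7, 2)
  p + 2q = 11 and p = 0 → (0, 5.5)

Vertices: (0, 0), (7, 0), (7, 2), (0, 5.5)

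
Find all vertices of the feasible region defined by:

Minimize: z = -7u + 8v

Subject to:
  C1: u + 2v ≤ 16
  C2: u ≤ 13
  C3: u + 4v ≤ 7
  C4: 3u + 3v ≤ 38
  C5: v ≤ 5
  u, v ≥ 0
Each vertex is the intersection of two constraint boundaries that also satisfies all remaining constraints:
  u = 0 and v = 0 → (0, 0)
  u + 4v = 7 and v = 0 → (7, 0)
  u + 4v = 7 and u = 0 → (0, 1.75)

Vertices: (0, 0), (7, 0), (0, 1.75)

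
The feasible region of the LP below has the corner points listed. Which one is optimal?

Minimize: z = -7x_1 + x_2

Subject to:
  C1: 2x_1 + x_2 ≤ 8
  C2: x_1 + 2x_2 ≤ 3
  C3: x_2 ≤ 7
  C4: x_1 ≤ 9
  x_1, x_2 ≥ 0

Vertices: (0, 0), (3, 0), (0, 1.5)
Evaluating z = -7x_1 + x_2 at each vertex:
  (0, 0): z = 0
  (3, 0): z = -21
  (0, 1.5): z = 1.5

The smallest value is z = -21, attained at (3, 0).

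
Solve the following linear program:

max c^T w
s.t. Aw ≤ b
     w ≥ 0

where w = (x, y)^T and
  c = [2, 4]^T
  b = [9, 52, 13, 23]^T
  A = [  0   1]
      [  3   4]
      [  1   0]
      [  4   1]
Each vertex is the intersection of two constraint boundaries that also satisfies all remaining constraints:
  x = 0 and y = 0 → (0, 0)
  4x + y = 23 and y = 0 → (5.75, 0)
  y = 9 and 4x + y = 23 → (3.5, 9)
  y = 9 and x = 0 → (0, 9)

Evaluating z = 2x + 4y at each vertex:
  (0, 0): z = 0
  (5.75, 0): z = 11.5
  (3.5, 9): z = 43
  (0, 9): z = 36

The maximum is at (3.5, 9) with z = 43.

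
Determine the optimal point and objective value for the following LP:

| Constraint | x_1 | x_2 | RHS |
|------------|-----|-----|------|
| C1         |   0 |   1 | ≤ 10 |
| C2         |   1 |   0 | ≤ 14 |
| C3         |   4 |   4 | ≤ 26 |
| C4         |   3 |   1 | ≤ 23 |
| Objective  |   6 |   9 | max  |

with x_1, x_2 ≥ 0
x_1 = 0, x_2 = 6.5, z = 58.5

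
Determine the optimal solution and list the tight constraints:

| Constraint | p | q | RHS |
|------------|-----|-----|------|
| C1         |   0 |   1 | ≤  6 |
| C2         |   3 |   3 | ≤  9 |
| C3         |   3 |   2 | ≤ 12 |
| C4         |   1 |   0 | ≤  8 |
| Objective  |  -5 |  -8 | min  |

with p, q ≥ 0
Optimal: p = 0, q = 3
Binding: C2, p ≥ 0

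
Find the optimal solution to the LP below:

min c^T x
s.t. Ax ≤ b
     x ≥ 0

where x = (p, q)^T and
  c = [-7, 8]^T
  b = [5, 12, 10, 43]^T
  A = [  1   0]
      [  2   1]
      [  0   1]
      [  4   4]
Each vertex is the intersection of two constraint boundaries that also satisfies all remaining constraints:
  p = 0 and q = 0 → (0, 0)
  p = 5 and q = 0 → (5, 0)
  p = 5 and 2p + q = 12 → (5, 2)
  2p + q = 12 and 4p + 4q = 43 → (1.25, 9.5)
  q = 10 and 4p + 4q = 43 → (0.75, 10)
  q = 10 and p = 0 → (0, 10)

Evaluating z = -7p + 8q at each vertex:
  (0, 0): z = 0
  (5, 0): z = -35
  (5, 2): z = -19
  (1.25, 9.5): z = 67.25
  (0.75, 10): z = 74.75
  (0, 10): z = 80

The minimum is at (5, 0) with z = -35.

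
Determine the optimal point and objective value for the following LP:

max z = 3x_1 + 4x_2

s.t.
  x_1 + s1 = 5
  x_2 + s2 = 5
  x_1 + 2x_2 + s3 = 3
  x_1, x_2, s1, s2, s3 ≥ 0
x_1 = 3, x_2 = 0, z = 9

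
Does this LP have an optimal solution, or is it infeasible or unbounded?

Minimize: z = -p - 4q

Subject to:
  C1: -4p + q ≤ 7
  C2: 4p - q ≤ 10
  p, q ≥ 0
Feasible point: (0, 0) satisfies every constraint, so the LP is feasible.
Direction d = (1, 4): for each constraint row a, a·d ≤ 0 —
  (-4)(1) + (1)(4) = 0 ≤ 0
  (4)(1) + (-1)(4) = 0 ≤ 0
and d ≥ 0, so (0, 0) + t·d stays feasible for every t ≥ 0. Along this ray z = -p - 4q changes by -17 per unit t, so z → −∞.

Unbounded — the objective can decrease without bound over the feasible region.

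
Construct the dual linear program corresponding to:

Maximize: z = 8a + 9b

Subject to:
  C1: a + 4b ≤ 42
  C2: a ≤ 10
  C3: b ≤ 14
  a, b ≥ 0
Minimize: z = 42y1 + 10y2 + 14y3

Subject to:
  C1: -y1 - y2 ≤ -8
  C2: -4y1 - y3 ≤ -9
  y1, y2, y3 ≥ 0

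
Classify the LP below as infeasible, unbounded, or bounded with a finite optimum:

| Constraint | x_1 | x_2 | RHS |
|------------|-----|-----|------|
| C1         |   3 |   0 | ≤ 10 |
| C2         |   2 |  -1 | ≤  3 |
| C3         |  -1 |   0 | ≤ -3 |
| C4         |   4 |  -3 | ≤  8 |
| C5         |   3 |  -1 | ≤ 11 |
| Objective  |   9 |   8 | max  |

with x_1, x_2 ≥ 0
Feasible point: (3, 3) satisfies every constraint, so the LP is feasible.
Direction d = (0, 1): for each constraint row a, a·d ≤ 0 —
  (3)(0) + (0)(1) = 0 ≤ 0
  (2)(0) + (-1)(1) = -1 ≤ 0
  (-1)(0) + (0)(1) = 0 ≤ 0
  (4)(0) + (-3)(1) = -3 ≤ 0
  (3)(0) + (-1)(1) = -1 ≤ 0
and d ≥ 0, so (3, 3) + t·d stays feasible for every t ≥ 0. Along this ray z = 9x_1 + 8x_2 changes by 8 per unit t, so z → +∞.

Unbounded — the objective can increase without bound over the feasible region.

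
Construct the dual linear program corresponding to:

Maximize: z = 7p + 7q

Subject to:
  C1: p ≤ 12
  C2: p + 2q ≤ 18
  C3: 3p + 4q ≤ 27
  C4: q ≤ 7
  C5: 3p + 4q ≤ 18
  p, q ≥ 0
Minimize: z = 12y1 + 18y2 + 27y3 + 7y4 + 18y5

Subject to:
  C1: -y1 - y2 - 3y3 - 3y5 ≤ -7
  C2: -2y2 - 4y3 - y4 - 4y5 ≤ -7
  y1, y2, y3, y4, y5 ≥ 0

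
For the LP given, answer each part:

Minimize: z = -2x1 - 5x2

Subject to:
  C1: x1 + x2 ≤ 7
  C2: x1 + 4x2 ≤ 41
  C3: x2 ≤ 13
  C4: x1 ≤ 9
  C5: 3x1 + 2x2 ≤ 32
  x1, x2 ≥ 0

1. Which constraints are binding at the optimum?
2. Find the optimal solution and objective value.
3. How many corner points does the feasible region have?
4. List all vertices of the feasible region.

1. C1, x1 ≥ 0
2. x1 = 0, x2 = 7, z = -35
3. 3
4. (0, 0), (7, 0), (0, 7)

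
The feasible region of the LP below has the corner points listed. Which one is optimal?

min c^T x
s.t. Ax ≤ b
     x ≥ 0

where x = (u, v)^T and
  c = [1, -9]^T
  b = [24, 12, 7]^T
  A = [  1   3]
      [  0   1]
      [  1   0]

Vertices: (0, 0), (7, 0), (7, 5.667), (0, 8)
Evaluating z = u - 9v at each vertex:
  (0, 0): z = 0
  (7, 0): z = 7
  (7, 5.667): z = -44
  (0, 8): z = -72

The smallest value is z = -72, attained at (0, 8).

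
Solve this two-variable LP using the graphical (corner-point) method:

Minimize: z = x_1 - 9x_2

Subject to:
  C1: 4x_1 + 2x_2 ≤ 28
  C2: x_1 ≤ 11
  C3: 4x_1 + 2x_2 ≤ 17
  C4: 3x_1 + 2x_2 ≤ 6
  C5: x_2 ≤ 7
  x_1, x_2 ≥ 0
Each vertex is the intersection of two constraint boundaries that also satisfies all remaining constraints:
  x_1 = 0 and x_2 = 0 → (0, 0)
  3x_1 + 2x_2 = 6 and x_2 = 0 → (2, 0)
  3x_1 + 2x_2 = 6 and x_1 = 0 → (0, 3)

Evaluating z = x_1 - 9x_2 at each vertex:
  (0, 0): z = 0
  (2, 0): z = 2
  (0, 3): z = -27

The minimum is at (0, 3) with z = -27.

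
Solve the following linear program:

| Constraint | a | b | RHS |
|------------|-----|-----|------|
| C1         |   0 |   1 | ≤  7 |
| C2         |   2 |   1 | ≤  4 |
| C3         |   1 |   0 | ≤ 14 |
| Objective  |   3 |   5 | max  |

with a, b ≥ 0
a = 0, b = 4, z = 20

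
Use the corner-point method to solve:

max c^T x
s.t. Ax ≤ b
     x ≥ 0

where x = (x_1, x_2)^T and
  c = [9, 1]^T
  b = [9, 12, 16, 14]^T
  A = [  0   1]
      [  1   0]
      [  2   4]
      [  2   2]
x_1 = 7, x_2 = 0, z = 63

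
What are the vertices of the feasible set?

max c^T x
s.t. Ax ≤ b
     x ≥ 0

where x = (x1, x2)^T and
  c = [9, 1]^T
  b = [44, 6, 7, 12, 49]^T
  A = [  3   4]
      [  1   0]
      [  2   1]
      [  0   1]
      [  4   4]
Each vertex is the intersection of two constraint boundaries that also satisfies all remaining constraints:
  x1 = 0 and x2 = 0 → (0, 0)
  2x1 + x2 = 7 and x2 = 0 → (3.5, 0)
  2x1 + x2 = 7 and x1 = 0 → (0, 7)

Vertices: (0, 0), (3.5, 0), (0, 7)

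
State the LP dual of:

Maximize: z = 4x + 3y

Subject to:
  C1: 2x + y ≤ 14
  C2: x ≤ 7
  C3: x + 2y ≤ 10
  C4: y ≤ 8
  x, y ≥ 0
Minimize: z = 14y1 + 7y2 + 10y3 + 8y4

Subject to:
  C1: -2y1 - y2 - y3 ≤ -4
  C2: -y1 - 2y3 - y4 ≤ -3
  y1, y2, y3, y4 ≥ 0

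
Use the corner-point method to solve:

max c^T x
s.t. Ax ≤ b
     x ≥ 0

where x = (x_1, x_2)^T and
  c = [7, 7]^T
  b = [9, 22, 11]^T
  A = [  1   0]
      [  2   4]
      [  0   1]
Each vertex is the intersection of two constraint boundaries that also satisfies all remaining constraints:
  x_1 = 0 and x_2 = 0 → (0, 0)
  x_1 = 9 and x_2 = 0 → (9, 0)
  x_1 = 9 and 2x_1 + 4x_2 = 22 → (9, 1)
  2x_1 + 4x_2 = 22 and x_1 = 0 → (0, 5.5)

Evaluating z = 7x_1 + 7x_2 at each vertex:
  (0, 0): z = 0
  (9, 0): z = 63
  (9, 1): z = 70
  (0, 5.5): z = 38.5

The maximum is at (9, 1) with z = 70.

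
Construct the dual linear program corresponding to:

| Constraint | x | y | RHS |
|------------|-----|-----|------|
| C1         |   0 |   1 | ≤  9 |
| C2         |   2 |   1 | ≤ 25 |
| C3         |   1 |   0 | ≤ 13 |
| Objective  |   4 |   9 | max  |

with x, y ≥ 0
Minimize: z = 9y1 + 25y2 + 13y3

Subject to:
  C1: -2y2 - y3 ≤ -4
  C2: -y1 - y2 ≤ -9
  y1, y2, y3 ≥ 0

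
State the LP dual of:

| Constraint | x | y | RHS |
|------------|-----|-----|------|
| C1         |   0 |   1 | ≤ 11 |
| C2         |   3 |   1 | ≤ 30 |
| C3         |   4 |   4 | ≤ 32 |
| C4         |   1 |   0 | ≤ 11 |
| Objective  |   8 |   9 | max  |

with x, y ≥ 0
Minimize: z = 11y1 + 30y2 + 32y3 + 11y4

Subject to:
  C1: -3y2 - 4y3 - y4 ≤ -8
  C2: -y1 - y2 - 4y3 ≤ -9
  y1, y2, y3, y4 ≥ 0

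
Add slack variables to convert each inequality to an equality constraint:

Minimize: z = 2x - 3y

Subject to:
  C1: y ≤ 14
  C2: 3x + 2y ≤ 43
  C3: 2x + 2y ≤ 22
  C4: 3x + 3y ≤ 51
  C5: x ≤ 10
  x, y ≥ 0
min z = 2x - 3y

s.t.
  y + s1 = 14
  3x + 2y + s2 = 43
  2x + 2y + s3 = 22
  3x + 3y + s4 = 51
  x + s5 = 10
  x, y, s1, s2, s3, s4, s5 ≥ 0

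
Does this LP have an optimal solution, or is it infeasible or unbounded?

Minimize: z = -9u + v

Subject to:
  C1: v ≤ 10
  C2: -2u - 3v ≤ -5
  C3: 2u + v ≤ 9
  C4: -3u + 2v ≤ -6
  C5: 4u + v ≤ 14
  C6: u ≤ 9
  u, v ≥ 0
The point (3.5, 0) satisfies every constraint, so the LP is feasible; the constraints give u ≤ 9 and v ≤ 10, which with u, v ≥ 0 keep the feasible region inside a bounded box. A feasible, bounded LP attains a finite optimum at a vertex.

Evaluating z = -9u + v at each vertex:
  (2.154, 0.2308): z = -19.15
  (2.5, 0): z = -22.5
  (3.5, 0): z = -31.5
  (3.091, 1.636): z = -26.18

Bounded optimum: z* = -31.5 at (3.5, 0).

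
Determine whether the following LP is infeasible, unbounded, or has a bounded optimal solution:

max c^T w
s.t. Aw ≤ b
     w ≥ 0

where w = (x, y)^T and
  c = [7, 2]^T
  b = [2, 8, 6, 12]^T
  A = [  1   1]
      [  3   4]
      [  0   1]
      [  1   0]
The point (2, 0) satisfies every constraint, so the LP is feasible; the constraints give x ≤ 12 and y ≤ 6, which with x, y ≥ 0 keep the feasible region inside a bounded box. A feasible, bounded LP attains a finite optimum at a vertex.

Evaluating z = 7x + 2y at each vertex:
  (0, 0): z = 0
  (2, 0): z = 14
  (0, 2): z = 4

The LP has an optimal solution: (2, 0) with z = 14.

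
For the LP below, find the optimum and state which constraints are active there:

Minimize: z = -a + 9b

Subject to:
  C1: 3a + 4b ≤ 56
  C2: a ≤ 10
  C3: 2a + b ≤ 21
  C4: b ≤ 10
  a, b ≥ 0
Optimal: a = 10, b = 0
Binding: C2, b ≥ 0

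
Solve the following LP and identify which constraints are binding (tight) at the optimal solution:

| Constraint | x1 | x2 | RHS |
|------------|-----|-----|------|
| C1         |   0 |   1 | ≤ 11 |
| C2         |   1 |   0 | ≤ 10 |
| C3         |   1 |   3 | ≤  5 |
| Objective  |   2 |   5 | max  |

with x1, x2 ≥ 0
Optimal: x1 = 5, x2 = 0
Slack at optimum:
  C1: slack = 11
  C2: slack = 5
  C3: slack = 0 (binding)
  x1 ≥ 0: x1 = 5
  x2 ≥ 0: x2 = 0 (binding)
Binding constraints: C3, x2 ≥ 0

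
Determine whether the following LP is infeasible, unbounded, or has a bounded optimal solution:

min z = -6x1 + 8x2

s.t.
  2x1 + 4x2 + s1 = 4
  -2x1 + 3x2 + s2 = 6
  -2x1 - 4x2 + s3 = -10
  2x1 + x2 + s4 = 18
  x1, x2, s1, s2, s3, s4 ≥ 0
The row 2x1 + 4x2 + s1 = 4 with s1 ≥ 0 requires 2x1 + 4x2 ≤ 4, while the row -2x1 - 4x2 + s3 = -10 with s3 ≥ 0 is equivalent to 2x1 + 4x2 ≥ 10. Together they would need 10 ≤ 2x1 + 4x2 ≤ 4, which is impossible since 10 > 4. No point satisfies all constraints.

The feasible region is empty; the LP is infeasible.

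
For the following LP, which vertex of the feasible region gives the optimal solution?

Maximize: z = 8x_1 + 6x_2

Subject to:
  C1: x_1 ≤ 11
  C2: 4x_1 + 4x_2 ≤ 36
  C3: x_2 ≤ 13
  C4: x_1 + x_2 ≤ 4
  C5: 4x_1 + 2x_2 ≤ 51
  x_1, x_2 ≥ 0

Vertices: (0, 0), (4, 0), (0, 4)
Evaluating z = 8x_1 + 6x_2 at each vertex:
  (0, 0): z = 0
  (4, 0): z = 32
  (0, 4): z = 24

The largest value is z = 32, attained at (4, 0).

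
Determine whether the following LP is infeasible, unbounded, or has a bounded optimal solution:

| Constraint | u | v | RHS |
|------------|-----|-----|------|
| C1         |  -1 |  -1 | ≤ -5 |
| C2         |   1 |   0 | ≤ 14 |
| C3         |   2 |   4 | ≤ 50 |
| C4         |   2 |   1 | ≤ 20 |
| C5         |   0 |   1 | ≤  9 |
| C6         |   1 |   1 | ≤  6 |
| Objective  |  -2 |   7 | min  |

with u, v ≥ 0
The point (6, 0) satisfies every constraint, so the LP is feasible; the constraints give u ≤ 14 and v ≤ 9, which with u, v ≥ 0 keep the feasible region inside a bounded box. A feasible, bounded LP attains a finite optimum at a vertex.

Evaluating z = -2u + 7v at each vertex:
  (5, 0): z = -10
  (6, 0): z = -12
  (0, 6): z = 42
  (0, 5): z = 35

Feasible with finite optimum z* = -12 at (6, 0).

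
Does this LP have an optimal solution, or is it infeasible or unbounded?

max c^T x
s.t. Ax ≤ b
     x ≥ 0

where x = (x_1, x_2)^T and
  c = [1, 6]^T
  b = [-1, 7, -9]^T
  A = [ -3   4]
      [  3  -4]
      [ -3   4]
One constraint requires 3x_1 - 4x_2 ≤ 7, while the constraint -3x_1 + 4x_2 ≤ -9 is equivalent to 3x_1 - 4x_2 ≥ 9. Together they would need 9 ≤ 3x_1 - 4x_2 ≤ 7, which is impossible since 9 > 7. No point satisfies all constraints.

The feasible region is empty; the LP is infeasible.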